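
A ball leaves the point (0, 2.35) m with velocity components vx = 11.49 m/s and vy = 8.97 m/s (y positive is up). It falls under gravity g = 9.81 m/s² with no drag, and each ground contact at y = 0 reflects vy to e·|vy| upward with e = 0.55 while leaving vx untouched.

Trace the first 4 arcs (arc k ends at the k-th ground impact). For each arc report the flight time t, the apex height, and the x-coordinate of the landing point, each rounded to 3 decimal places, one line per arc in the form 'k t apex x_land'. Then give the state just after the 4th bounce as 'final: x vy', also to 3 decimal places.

1 2.061 6.451 23.683
2 1.261 1.951 38.178
3 0.694 0.590 46.150
4 0.382 0.179 50.534
final: 50.534 1.029

Arc 1: start y=2.350, vy=8.970 → t=2.061, apex=6.451, x_land=23.683, impact vy=-11.250
  bounce: vy ← 0.55·11.250 = 6.188
Arc 2: start y=0.000, vy=6.188 → t=1.261, apex=1.951, x_land=38.178, impact vy=-6.188
  bounce: vy ← 0.55·6.188 = 3.403
Arc 3: start y=0.000, vy=3.403 → t=0.694, apex=0.590, x_land=46.150, impact vy=-3.403
  bounce: vy ← 0.55·3.403 = 1.872
Arc 4: start y=0.000, vy=1.872 → t=0.382, apex=0.179, x_land=50.534, impact vy=-1.872
  bounce: vy ← 0.55·1.872 = 1.029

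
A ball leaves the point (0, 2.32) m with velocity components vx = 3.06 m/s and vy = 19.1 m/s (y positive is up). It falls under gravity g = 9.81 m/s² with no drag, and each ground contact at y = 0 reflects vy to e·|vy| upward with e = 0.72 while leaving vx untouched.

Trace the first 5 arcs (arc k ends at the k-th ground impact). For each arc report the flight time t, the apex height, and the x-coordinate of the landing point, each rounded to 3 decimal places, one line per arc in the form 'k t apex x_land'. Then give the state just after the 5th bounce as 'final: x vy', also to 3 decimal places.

Arc 1: start y=2.320, vy=19.100 → t=4.012, apex=20.914, x_land=12.276, impact vy=-20.257
  bounce: vy ← 0.72·20.257 = 14.585
Arc 2: start y=0.000, vy=14.585 → t=2.973, apex=10.842, x_land=21.375, impact vy=-14.585
  bounce: vy ← 0.72·14.585 = 10.501
Arc 3: start y=0.000, vy=10.501 → t=2.141, apex=5.620, x_land=27.926, impact vy=-10.501
  bounce: vy ← 0.72·10.501 = 7.561
Arc 4: start y=0.000, vy=7.561 → t=1.541, apex=2.914, x_land=32.643, impact vy=-7.561
  bounce: vy ← 0.72·7.561 = 5.444
Arc 5: start y=0.000, vy=5.444 → t=1.110, apex=1.510, x_land=36.039, impact vy=-5.444
  bounce: vy ← 0.72·5.444 = 3.919

1 4.012 20.914 12.276
2 2.973 10.842 21.375
3 2.141 5.620 27.926
4 1.541 2.914 32.643
5 1.110 1.510 36.039
final: 36.039 3.919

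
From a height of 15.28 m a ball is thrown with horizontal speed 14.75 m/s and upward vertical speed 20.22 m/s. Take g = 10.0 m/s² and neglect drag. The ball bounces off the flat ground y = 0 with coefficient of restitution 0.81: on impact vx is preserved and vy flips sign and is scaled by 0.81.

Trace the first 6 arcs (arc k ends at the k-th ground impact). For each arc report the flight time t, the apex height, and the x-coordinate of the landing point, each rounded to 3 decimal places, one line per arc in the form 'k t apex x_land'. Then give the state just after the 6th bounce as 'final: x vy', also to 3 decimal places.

1 4.695 35.722 69.250
2 4.330 23.437 133.119
3 3.507 15.377 184.854
4 2.841 10.089 226.758
5 2.301 6.619 260.701
6 1.864 4.343 288.195
final: 288.195 7.549

Arc 1: start y=15.280, vy=20.220 → t=4.695, apex=35.722, x_land=69.250, impact vy=-26.729
  bounce: vy ← 0.81·26.729 = 21.651
Arc 2: start y=0.000, vy=21.651 → t=4.330, apex=23.437, x_land=133.119, impact vy=-21.651
  bounce: vy ← 0.81·21.651 = 17.537
Arc 3: start y=0.000, vy=17.537 → t=3.507, apex=15.377, x_land=184.854, impact vy=-17.537
  bounce: vy ← 0.81·17.537 = 14.205
Arc 4: start y=0.000, vy=14.205 → t=2.841, apex=10.089, x_land=226.758, impact vy=-14.205
  bounce: vy ← 0.81·14.205 = 11.506
Arc 5: start y=0.000, vy=11.506 → t=2.301, apex=6.619, x_land=260.701, impact vy=-11.506
  bounce: vy ← 0.81·11.506 = 9.320
Arc 6: start y=0.000, vy=9.320 → t=1.864, apex=4.343, x_land=288.195, impact vy=-9.320
  bounce: vy ← 0.81·9.320 = 7.549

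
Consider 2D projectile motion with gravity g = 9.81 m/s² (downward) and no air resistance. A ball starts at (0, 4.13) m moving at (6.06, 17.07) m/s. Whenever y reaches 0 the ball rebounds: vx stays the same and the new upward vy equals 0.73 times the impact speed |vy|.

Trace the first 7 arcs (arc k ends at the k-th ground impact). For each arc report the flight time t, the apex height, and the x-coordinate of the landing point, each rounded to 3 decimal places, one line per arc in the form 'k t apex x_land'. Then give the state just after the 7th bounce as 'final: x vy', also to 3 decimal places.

1 3.707 18.981 22.466
2 2.872 10.115 39.871
3 2.097 5.390 52.576
4 1.531 2.873 61.851
5 1.117 1.531 68.622
6 0.816 0.816 73.565
7 0.595 0.435 77.173
final: 77.173 2.132

Arc 1: start y=4.130, vy=17.070 → t=3.707, apex=18.981, x_land=22.466, impact vy=-19.298
  bounce: vy ← 0.73·19.298 = 14.088
Arc 2: start y=0.000, vy=14.088 → t=2.872, apex=10.115, x_land=39.871, impact vy=-14.088
  bounce: vy ← 0.73·14.088 = 10.284
Arc 3: start y=0.000, vy=10.284 → t=2.097, apex=5.390, x_land=52.576, impact vy=-10.284
  bounce: vy ← 0.73·10.284 = 7.507
Arc 4: start y=0.000, vy=7.507 → t=1.531, apex=2.873, x_land=61.851, impact vy=-7.507
  bounce: vy ← 0.73·7.507 = 5.480
Arc 5: start y=0.000, vy=5.480 → t=1.117, apex=1.531, x_land=68.622, impact vy=-5.480
  bounce: vy ← 0.73·5.480 = 4.001
Arc 6: start y=0.000, vy=4.001 → t=0.816, apex=0.816, x_land=73.565, impact vy=-4.001
  bounce: vy ← 0.73·4.001 = 2.920
Arc 7: start y=0.000, vy=2.920 → t=0.595, apex=0.435, x_land=77.173, impact vy=-2.920
  bounce: vy ← 0.73·2.920 = 2.132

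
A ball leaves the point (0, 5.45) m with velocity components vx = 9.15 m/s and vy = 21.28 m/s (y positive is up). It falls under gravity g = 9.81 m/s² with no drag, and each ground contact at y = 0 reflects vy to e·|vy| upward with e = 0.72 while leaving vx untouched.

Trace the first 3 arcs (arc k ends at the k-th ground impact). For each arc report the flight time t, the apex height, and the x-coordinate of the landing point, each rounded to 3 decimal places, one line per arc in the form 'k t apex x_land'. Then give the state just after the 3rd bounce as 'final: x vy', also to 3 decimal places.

1 4.581 28.530 41.916
2 3.473 14.790 73.693
3 2.501 7.667 96.573
final: 96.573 8.831

Arc 1: start y=5.450, vy=21.280 → t=4.581, apex=28.530, x_land=41.916, impact vy=-23.659
  bounce: vy ← 0.72·23.659 = 17.035
Arc 2: start y=0.000, vy=17.035 → t=3.473, apex=14.790, x_land=73.693, impact vy=-17.035
  bounce: vy ← 0.72·17.035 = 12.265
Arc 3: start y=0.000, vy=12.265 → t=2.501, apex=7.667, x_land=96.573, impact vy=-12.265
  bounce: vy ← 0.72·12.265 = 8.831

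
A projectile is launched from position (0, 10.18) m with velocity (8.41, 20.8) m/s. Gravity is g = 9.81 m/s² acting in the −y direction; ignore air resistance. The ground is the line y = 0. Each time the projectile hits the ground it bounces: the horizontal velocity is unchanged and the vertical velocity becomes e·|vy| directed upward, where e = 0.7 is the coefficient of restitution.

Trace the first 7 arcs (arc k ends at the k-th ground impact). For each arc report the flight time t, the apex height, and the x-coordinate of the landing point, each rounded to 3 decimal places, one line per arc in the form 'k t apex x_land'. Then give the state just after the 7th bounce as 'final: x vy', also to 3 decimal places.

1 4.684 32.231 39.390
2 3.589 15.793 69.571
3 2.512 7.739 90.698
4 1.758 3.792 105.487
5 1.231 1.858 115.840
6 0.862 0.910 123.086
7 0.603 0.446 128.159
final: 128.159 2.071

Arc 1: start y=10.180, vy=20.800 → t=4.684, apex=32.231, x_land=39.390, impact vy=-25.147
  bounce: vy ← 0.7·25.147 = 17.603
Arc 2: start y=0.000, vy=17.603 → t=3.589, apex=15.793, x_land=69.571, impact vy=-17.603
  bounce: vy ← 0.7·17.603 = 12.322
Arc 3: start y=0.000, vy=12.322 → t=2.512, apex=7.739, x_land=90.698, impact vy=-12.322
  bounce: vy ← 0.7·12.322 = 8.625
Arc 4: start y=0.000, vy=8.625 → t=1.758, apex=3.792, x_land=105.487, impact vy=-8.625
  bounce: vy ← 0.7·8.625 = 6.038
Arc 5: start y=0.000, vy=6.038 → t=1.231, apex=1.858, x_land=115.840, impact vy=-6.038
  bounce: vy ← 0.7·6.038 = 4.226
Arc 6: start y=0.000, vy=4.226 → t=0.862, apex=0.910, x_land=123.086, impact vy=-4.226
  bounce: vy ← 0.7·4.226 = 2.959
Arc 7: start y=0.000, vy=2.959 → t=0.603, apex=0.446, x_land=128.159, impact vy=-2.959
  bounce: vy ← 0.7·2.959 = 2.071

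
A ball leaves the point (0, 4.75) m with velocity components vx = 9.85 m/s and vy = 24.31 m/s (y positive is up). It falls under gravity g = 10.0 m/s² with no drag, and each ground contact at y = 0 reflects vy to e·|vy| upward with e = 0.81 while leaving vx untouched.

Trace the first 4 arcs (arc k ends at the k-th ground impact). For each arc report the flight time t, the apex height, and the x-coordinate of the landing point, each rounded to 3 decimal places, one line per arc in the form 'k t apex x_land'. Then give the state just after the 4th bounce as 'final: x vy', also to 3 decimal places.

Arc 1: start y=4.750, vy=24.310 → t=5.050, apex=34.299, x_land=49.744, impact vy=-26.191
  bounce: vy ← 0.81·26.191 = 21.215
Arc 2: start y=0.000, vy=21.215 → t=4.243, apex=22.503, x_land=91.537, impact vy=-21.215
  bounce: vy ← 0.81·21.215 = 17.184
Arc 3: start y=0.000, vy=17.184 → t=3.437, apex=14.765, x_land=125.389, impact vy=-17.184
  bounce: vy ← 0.81·17.184 = 13.919
Arc 4: start y=0.000, vy=13.919 → t=2.784, apex=9.687, x_land=152.810, impact vy=-13.919
  bounce: vy ← 0.81·13.919 = 11.274

1 5.050 34.299 49.744
2 4.243 22.503 91.537
3 3.437 14.765 125.389
4 2.784 9.687 152.810
final: 152.810 11.274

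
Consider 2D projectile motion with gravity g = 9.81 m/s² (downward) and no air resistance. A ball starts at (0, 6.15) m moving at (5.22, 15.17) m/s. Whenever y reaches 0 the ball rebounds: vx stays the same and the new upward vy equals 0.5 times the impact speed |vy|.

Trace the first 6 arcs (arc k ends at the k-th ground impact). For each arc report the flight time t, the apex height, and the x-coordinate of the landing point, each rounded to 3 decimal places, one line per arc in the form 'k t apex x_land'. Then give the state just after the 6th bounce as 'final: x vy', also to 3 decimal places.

1 3.456 17.879 18.038
2 1.909 4.470 28.004
3 0.955 1.117 32.987
4 0.477 0.279 35.479
5 0.239 0.070 36.725
6 0.119 0.017 37.348
final: 37.348 0.293

Arc 1: start y=6.150, vy=15.170 → t=3.456, apex=17.879, x_land=18.038, impact vy=-18.729
  bounce: vy ← 0.5·18.729 = 9.365
Arc 2: start y=0.000, vy=9.365 → t=1.909, apex=4.470, x_land=28.004, impact vy=-9.365
  bounce: vy ← 0.5·9.365 = 4.682
Arc 3: start y=0.000, vy=4.682 → t=0.955, apex=1.117, x_land=32.987, impact vy=-4.682
  bounce: vy ← 0.5·4.682 = 2.341
Arc 4: start y=0.000, vy=2.341 → t=0.477, apex=0.279, x_land=35.479, impact vy=-2.341
  bounce: vy ← 0.5·2.341 = 1.171
Arc 5: start y=0.000, vy=1.171 → t=0.239, apex=0.070, x_land=36.725, impact vy=-1.171
  bounce: vy ← 0.5·1.171 = 0.585
Arc 6: start y=0.000, vy=0.585 → t=0.119, apex=0.017, x_land=37.348, impact vy=-0.585
  bounce: vy ← 0.5·0.585 = 0.293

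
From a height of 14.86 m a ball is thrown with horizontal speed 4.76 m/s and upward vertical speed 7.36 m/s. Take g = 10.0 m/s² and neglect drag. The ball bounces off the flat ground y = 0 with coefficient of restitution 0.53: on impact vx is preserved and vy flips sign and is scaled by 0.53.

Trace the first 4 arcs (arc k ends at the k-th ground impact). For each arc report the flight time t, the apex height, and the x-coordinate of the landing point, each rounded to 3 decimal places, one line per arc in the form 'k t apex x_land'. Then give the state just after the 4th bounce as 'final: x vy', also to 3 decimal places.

Arc 1: start y=14.860, vy=7.360 → t=2.610, apex=17.568, x_land=12.426, impact vy=-18.745
  bounce: vy ← 0.53·18.745 = 9.935
Arc 2: start y=0.000, vy=9.935 → t=1.987, apex=4.935, x_land=21.884, impact vy=-9.935
  bounce: vy ← 0.53·9.935 = 5.265
Arc 3: start y=0.000, vy=5.265 → t=1.053, apex=1.386, x_land=26.897, impact vy=-5.265
  bounce: vy ← 0.53·5.265 = 2.791
Arc 4: start y=0.000, vy=2.791 → t=0.558, apex=0.389, x_land=29.553, impact vy=-2.791
  bounce: vy ← 0.53·2.791 = 1.479

1 2.610 17.568 12.426
2 1.987 4.935 21.884
3 1.053 1.386 26.897
4 0.558 0.389 29.553
final: 29.553 1.479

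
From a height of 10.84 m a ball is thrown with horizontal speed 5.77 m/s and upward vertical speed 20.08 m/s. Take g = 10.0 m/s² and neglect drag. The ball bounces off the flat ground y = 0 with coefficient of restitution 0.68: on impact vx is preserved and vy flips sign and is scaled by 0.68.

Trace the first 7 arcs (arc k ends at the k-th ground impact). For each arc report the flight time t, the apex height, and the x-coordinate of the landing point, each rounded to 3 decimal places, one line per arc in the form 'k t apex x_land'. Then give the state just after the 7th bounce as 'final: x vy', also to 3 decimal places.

Arc 1: start y=10.840, vy=20.080 → t=4.498, apex=31.000, x_land=25.953, impact vy=-24.900
  bounce: vy ← 0.68·24.900 = 16.932
Arc 2: start y=0.000, vy=16.932 → t=3.386, apex=14.335, x_land=45.493, impact vy=-16.932
  bounce: vy ← 0.68·16.932 = 11.514
Arc 3: start y=0.000, vy=11.514 → t=2.303, apex=6.628, x_land=58.780, impact vy=-11.514
  bounce: vy ← 0.68·11.514 = 7.829
Arc 4: start y=0.000, vy=7.829 → t=1.566, apex=3.065, x_land=67.815, impact vy=-7.829
  bounce: vy ← 0.68·7.829 = 5.324
Arc 5: start y=0.000, vy=5.324 → t=1.065, apex=1.417, x_land=73.959, impact vy=-5.324
  bounce: vy ← 0.68·5.324 = 3.620
Arc 6: start y=0.000, vy=3.620 → t=0.724, apex=0.655, x_land=78.136, impact vy=-3.620
  bounce: vy ← 0.68·3.620 = 2.462
Arc 7: start y=0.000, vy=2.462 → t=0.492, apex=0.303, x_land=80.977, impact vy=-2.462
  bounce: vy ← 0.68·2.462 = 1.674

1 4.498 31.000 25.953
2 3.386 14.335 45.493
3 2.303 6.628 58.780
4 1.566 3.065 67.815
5 1.065 1.417 73.959
6 0.724 0.655 78.136
7 0.492 0.303 80.977
final: 80.977 1.674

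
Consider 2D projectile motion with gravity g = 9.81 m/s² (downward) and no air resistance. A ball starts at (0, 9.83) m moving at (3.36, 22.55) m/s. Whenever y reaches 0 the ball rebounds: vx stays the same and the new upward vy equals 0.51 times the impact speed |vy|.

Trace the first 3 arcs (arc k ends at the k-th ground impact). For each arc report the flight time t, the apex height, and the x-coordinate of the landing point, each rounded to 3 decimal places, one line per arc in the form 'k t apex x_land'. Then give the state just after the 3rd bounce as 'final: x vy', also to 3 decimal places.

1 4.998 35.748 16.794
2 2.754 9.298 26.046
3 1.404 2.418 30.765
final: 30.765 3.513

Arc 1: start y=9.830, vy=22.550 → t=4.998, apex=35.748, x_land=16.794, impact vy=-26.483
  bounce: vy ← 0.51·26.483 = 13.507
Arc 2: start y=0.000, vy=13.507 → t=2.754, apex=9.298, x_land=26.046, impact vy=-13.507
  bounce: vy ← 0.51·13.507 = 6.888
Arc 3: start y=0.000, vy=6.888 → t=1.404, apex=2.418, x_land=30.765, impact vy=-6.888
  bounce: vy ← 0.51·6.888 = 3.513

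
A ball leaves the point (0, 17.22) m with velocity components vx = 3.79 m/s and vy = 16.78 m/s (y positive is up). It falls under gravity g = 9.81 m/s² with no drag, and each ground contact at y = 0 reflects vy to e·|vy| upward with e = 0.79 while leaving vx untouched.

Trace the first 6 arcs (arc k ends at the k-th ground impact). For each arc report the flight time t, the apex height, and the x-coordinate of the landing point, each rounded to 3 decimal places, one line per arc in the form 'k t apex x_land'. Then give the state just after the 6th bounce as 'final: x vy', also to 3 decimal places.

1 4.248 31.571 16.098
2 4.009 19.704 31.290
3 3.167 12.297 43.292
4 2.502 7.675 52.774
5 1.976 4.790 60.264
6 1.561 2.989 66.181
final: 66.181 6.050

Arc 1: start y=17.220, vy=16.780 → t=4.248, apex=31.571, x_land=16.098, impact vy=-24.888
  bounce: vy ← 0.79·24.888 = 19.662
Arc 2: start y=0.000, vy=19.662 → t=4.009, apex=19.704, x_land=31.290, impact vy=-19.662
  bounce: vy ← 0.79·19.662 = 15.533
Arc 3: start y=0.000, vy=15.533 → t=3.167, apex=12.297, x_land=43.292, impact vy=-15.533
  bounce: vy ← 0.79·15.533 = 12.271
Arc 4: start y=0.000, vy=12.271 → t=2.502, apex=7.675, x_land=52.774, impact vy=-12.271
  bounce: vy ← 0.79·12.271 = 9.694
Arc 5: start y=0.000, vy=9.694 → t=1.976, apex=4.790, x_land=60.264, impact vy=-9.694
  bounce: vy ← 0.79·9.694 = 7.658
Arc 6: start y=0.000, vy=7.658 → t=1.561, apex=2.989, x_land=66.181, impact vy=-7.658
  bounce: vy ← 0.79·7.658 = 6.050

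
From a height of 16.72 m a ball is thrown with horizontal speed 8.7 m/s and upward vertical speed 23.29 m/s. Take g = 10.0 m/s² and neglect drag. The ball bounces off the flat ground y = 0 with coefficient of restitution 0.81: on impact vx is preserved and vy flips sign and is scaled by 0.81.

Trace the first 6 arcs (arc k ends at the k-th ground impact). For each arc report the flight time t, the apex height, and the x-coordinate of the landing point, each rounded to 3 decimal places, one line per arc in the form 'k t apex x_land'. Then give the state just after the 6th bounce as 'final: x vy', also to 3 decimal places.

1 5.290 43.841 46.024
2 4.797 28.764 87.758
3 3.886 18.872 121.563
4 3.147 12.382 148.944
5 2.549 8.124 171.124
6 2.065 5.330 189.089
final: 189.089 8.363

Arc 1: start y=16.720, vy=23.290 → t=5.290, apex=43.841, x_land=46.024, impact vy=-29.611
  bounce: vy ← 0.81·29.611 = 23.985
Arc 2: start y=0.000, vy=23.985 → t=4.797, apex=28.764, x_land=87.758, impact vy=-23.985
  bounce: vy ← 0.81·23.985 = 19.428
Arc 3: start y=0.000, vy=19.428 → t=3.886, apex=18.872, x_land=121.563, impact vy=-19.428
  bounce: vy ← 0.81·19.428 = 15.737
Arc 4: start y=0.000, vy=15.737 → t=3.147, apex=12.382, x_land=148.944, impact vy=-15.737
  bounce: vy ← 0.81·15.737 = 12.747
Arc 5: start y=0.000, vy=12.747 → t=2.549, apex=8.124, x_land=171.124, impact vy=-12.747
  bounce: vy ← 0.81·12.747 = 10.325
Arc 6: start y=0.000, vy=10.325 → t=2.065, apex=5.330, x_land=189.089, impact vy=-10.325
  bounce: vy ← 0.81·10.325 = 8.363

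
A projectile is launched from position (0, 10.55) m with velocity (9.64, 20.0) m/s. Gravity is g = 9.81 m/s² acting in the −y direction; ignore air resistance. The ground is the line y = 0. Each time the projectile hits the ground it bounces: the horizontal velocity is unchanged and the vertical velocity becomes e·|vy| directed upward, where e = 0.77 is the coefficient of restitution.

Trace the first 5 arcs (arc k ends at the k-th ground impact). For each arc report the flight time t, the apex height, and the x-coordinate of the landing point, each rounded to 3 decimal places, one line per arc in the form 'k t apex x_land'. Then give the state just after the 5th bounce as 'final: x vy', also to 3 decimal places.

1 4.550 30.937 43.864
2 3.868 18.343 81.147
3 2.978 10.875 109.856
4 2.293 6.448 131.961
5 1.766 3.823 148.983
final: 148.983 6.669

Arc 1: start y=10.550, vy=20.000 → t=4.550, apex=30.937, x_land=43.864, impact vy=-24.637
  bounce: vy ← 0.77·24.637 = 18.971
Arc 2: start y=0.000, vy=18.971 → t=3.868, apex=18.343, x_land=81.147, impact vy=-18.971
  bounce: vy ← 0.77·18.971 = 14.607
Arc 3: start y=0.000, vy=14.607 → t=2.978, apex=10.875, x_land=109.856, impact vy=-14.607
  bounce: vy ← 0.77·14.607 = 11.248
Arc 4: start y=0.000, vy=11.248 → t=2.293, apex=6.448, x_land=131.961, impact vy=-11.248
  bounce: vy ← 0.77·11.248 = 8.661
Arc 5: start y=0.000, vy=8.661 → t=1.766, apex=3.823, x_land=148.983, impact vy=-8.661
  bounce: vy ← 0.77·8.661 = 6.669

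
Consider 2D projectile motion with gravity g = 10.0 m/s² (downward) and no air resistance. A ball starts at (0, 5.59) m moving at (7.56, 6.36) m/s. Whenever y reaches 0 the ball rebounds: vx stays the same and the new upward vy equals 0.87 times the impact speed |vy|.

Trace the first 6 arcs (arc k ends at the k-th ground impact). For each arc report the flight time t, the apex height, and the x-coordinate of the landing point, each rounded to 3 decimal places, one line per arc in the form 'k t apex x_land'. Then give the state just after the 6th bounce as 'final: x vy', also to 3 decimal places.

Arc 1: start y=5.590, vy=6.360 → t=1.870, apex=7.612, x_land=14.136, impact vy=-12.339
  bounce: vy ← 0.87·12.339 = 10.735
Arc 2: start y=0.000, vy=10.735 → t=2.147, apex=5.762, x_land=30.368, impact vy=-10.735
  bounce: vy ← 0.87·10.735 = 9.339
Arc 3: start y=0.000, vy=9.339 → t=1.868, apex=4.361, x_land=44.489, impact vy=-9.339
  bounce: vy ← 0.87·9.339 = 8.125
Arc 4: start y=0.000, vy=8.125 → t=1.625, apex=3.301, x_land=56.774, impact vy=-8.125
  bounce: vy ← 0.87·8.125 = 7.069
Arc 5: start y=0.000, vy=7.069 → t=1.414, apex=2.499, x_land=67.462, impact vy=-7.069
  bounce: vy ← 0.87·7.069 = 6.150
Arc 6: start y=0.000, vy=6.150 → t=1.230, apex=1.891, x_land=76.761, impact vy=-6.150
  bounce: vy ← 0.87·6.150 = 5.350

1 1.870 7.612 14.136
2 2.147 5.762 30.368
3 1.868 4.361 44.489
4 1.625 3.301 56.774
5 1.414 2.499 67.462
6 1.230 1.891 76.761
final: 76.761 5.350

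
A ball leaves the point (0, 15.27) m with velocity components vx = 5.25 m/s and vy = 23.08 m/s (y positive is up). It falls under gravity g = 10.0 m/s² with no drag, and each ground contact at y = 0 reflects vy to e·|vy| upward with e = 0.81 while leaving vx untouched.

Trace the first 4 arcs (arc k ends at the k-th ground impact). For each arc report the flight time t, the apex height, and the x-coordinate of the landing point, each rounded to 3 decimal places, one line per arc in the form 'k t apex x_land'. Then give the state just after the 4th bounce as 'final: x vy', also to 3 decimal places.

Arc 1: start y=15.270, vy=23.080 → t=5.203, apex=41.904, x_land=27.316, impact vy=-28.950
  bounce: vy ← 0.81·28.950 = 23.449
Arc 2: start y=0.000, vy=23.449 → t=4.690, apex=27.493, x_land=51.937, impact vy=-23.449
  bounce: vy ← 0.81·23.449 = 18.994
Arc 3: start y=0.000, vy=18.994 → t=3.799, apex=18.038, x_land=71.881, impact vy=-18.994
  bounce: vy ← 0.81·18.994 = 15.385
Arc 4: start y=0.000, vy=15.385 → t=3.077, apex=11.835, x_land=88.035, impact vy=-15.385
  bounce: vy ← 0.81·15.385 = 12.462

1 5.203 41.904 27.316
2 4.690 27.493 51.937
3 3.799 18.038 71.881
4 3.077 11.835 88.035
final: 88.035 12.462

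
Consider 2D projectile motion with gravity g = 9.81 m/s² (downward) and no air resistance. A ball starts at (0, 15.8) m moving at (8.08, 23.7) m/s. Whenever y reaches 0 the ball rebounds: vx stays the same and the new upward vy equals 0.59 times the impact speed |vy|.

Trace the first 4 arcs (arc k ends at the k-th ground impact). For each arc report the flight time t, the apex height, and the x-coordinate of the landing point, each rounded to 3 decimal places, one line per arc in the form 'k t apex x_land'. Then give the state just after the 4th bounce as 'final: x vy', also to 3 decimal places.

Arc 1: start y=15.800, vy=23.700 → t=5.426, apex=44.428, x_land=43.838, impact vy=-29.524
  bounce: vy ← 0.59·29.524 = 17.419
Arc 2: start y=0.000, vy=17.419 → t=3.551, apex=15.466, x_land=72.533, impact vy=-17.419
  bounce: vy ← 0.59·17.419 = 10.277
Arc 3: start y=0.000, vy=10.277 → t=2.095, apex=5.384, x_land=89.463, impact vy=-10.277
  bounce: vy ← 0.59·10.277 = 6.064
Arc 4: start y=0.000, vy=6.064 → t=1.236, apex=1.874, x_land=99.452, impact vy=-6.064
  bounce: vy ← 0.59·6.064 = 3.578

1 5.426 44.428 43.838
2 3.551 15.466 72.533
3 2.095 5.384 89.463
4 1.236 1.874 99.452
final: 99.452 3.578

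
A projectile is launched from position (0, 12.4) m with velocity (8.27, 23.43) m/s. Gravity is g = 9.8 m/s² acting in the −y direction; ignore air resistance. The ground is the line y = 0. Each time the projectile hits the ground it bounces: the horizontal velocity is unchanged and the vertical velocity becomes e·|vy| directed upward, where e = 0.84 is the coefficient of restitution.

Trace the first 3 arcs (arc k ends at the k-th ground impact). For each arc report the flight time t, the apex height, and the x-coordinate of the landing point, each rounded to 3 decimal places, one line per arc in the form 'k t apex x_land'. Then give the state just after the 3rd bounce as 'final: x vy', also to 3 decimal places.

1 5.263 40.408 43.521
2 4.824 28.512 83.419
3 4.053 20.118 116.934
final: 116.934 16.680

Arc 1: start y=12.400, vy=23.430 → t=5.263, apex=40.408, x_land=43.521, impact vy=-28.143
  bounce: vy ← 0.84·28.143 = 23.640
Arc 2: start y=0.000, vy=23.640 → t=4.824, apex=28.512, x_land=83.419, impact vy=-23.640
  bounce: vy ← 0.84·23.640 = 19.857
Arc 3: start y=0.000, vy=19.857 → t=4.053, apex=20.118, x_land=116.934, impact vy=-19.857
  bounce: vy ← 0.84·19.857 = 16.680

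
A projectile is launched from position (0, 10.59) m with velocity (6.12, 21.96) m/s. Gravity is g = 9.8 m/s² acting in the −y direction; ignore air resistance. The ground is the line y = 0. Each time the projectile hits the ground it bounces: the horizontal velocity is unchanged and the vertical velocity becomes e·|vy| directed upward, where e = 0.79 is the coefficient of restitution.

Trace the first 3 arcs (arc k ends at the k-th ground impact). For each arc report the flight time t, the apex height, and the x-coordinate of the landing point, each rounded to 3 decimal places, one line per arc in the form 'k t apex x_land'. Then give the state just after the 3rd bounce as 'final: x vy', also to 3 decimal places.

1 4.921 35.194 30.115
2 4.234 21.965 56.030
3 3.345 13.708 76.503
final: 76.503 12.949

Arc 1: start y=10.590, vy=21.960 → t=4.921, apex=35.194, x_land=30.115, impact vy=-26.264
  bounce: vy ← 0.79·26.264 = 20.749
Arc 2: start y=0.000, vy=20.749 → t=4.234, apex=21.965, x_land=56.030, impact vy=-20.749
  bounce: vy ← 0.79·20.749 = 16.391
Arc 3: start y=0.000, vy=16.391 → t=3.345, apex=13.708, x_land=76.503, impact vy=-16.391
  bounce: vy ← 0.79·16.391 = 12.949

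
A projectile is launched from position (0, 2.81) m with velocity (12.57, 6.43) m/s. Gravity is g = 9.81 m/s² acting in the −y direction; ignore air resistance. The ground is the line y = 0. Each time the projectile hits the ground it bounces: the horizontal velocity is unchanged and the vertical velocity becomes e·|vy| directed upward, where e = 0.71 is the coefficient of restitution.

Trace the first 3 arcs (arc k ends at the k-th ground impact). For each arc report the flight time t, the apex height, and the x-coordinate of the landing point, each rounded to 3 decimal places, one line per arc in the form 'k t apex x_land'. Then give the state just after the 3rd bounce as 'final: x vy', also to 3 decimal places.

1 1.657 4.917 20.825
2 1.422 2.479 38.697
3 1.009 1.250 51.385
final: 51.385 3.516

Arc 1: start y=2.810, vy=6.430 → t=1.657, apex=4.917, x_land=20.825, impact vy=-9.822
  bounce: vy ← 0.71·9.822 = 6.974
Arc 2: start y=0.000, vy=6.974 → t=1.422, apex=2.479, x_land=38.697, impact vy=-6.974
  bounce: vy ← 0.71·6.974 = 4.951
Arc 3: start y=0.000, vy=4.951 → t=1.009, apex=1.250, x_land=51.385, impact vy=-4.951
  bounce: vy ← 0.71·4.951 = 3.516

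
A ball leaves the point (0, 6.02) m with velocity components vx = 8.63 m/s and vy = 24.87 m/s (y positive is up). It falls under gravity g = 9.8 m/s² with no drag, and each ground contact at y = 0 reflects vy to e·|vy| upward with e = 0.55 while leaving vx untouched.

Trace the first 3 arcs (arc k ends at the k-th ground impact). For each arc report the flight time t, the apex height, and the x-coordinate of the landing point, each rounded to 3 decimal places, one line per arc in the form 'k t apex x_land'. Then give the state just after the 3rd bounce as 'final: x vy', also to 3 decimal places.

Arc 1: start y=6.020, vy=24.870 → t=5.307, apex=37.577, x_land=45.799, impact vy=-27.139
  bounce: vy ← 0.55·27.139 = 14.926
Arc 2: start y=0.000, vy=14.926 → t=3.046, apex=11.367, x_land=72.088, impact vy=-14.926
  bounce: vy ← 0.55·14.926 = 8.209
Arc 3: start y=0.000, vy=8.209 → t=1.675, apex=3.439, x_land=86.547, impact vy=-8.209
  bounce: vy ← 0.55·8.209 = 4.515

1 5.307 37.577 45.799
2 3.046 11.367 72.088
3 1.675 3.439 86.547
final: 86.547 4.515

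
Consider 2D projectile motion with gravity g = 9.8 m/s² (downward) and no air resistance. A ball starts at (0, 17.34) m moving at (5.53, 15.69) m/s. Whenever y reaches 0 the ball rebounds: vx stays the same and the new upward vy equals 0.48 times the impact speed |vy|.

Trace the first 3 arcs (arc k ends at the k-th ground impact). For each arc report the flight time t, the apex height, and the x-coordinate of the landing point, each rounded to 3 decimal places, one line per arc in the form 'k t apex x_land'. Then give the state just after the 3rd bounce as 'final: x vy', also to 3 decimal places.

Arc 1: start y=17.340, vy=15.690 → t=4.071, apex=29.900, x_land=22.514, impact vy=-24.208
  bounce: vy ← 0.48·24.208 = 11.620
Arc 2: start y=0.000, vy=11.620 → t=2.371, apex=6.889, x_land=35.628, impact vy=-11.620
  bounce: vy ← 0.48·11.620 = 5.578
Arc 3: start y=0.000, vy=5.578 → t=1.138, apex=1.587, x_land=41.923, impact vy=-5.578
  bounce: vy ← 0.48·5.578 = 2.677

1 4.071 29.900 22.514
2 2.371 6.889 35.628
3 1.138 1.587 41.923
final: 41.923 2.677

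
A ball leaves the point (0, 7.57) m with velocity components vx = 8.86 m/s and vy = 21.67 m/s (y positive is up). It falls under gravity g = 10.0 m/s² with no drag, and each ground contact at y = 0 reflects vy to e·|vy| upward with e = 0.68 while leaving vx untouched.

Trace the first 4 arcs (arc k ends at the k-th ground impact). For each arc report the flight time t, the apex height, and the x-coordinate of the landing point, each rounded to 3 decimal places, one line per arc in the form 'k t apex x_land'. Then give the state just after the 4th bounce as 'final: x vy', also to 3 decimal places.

1 4.659 31.049 41.278
2 3.389 14.357 71.306
3 2.305 6.639 91.724
4 1.567 3.070 105.609
final: 105.609 5.328

Arc 1: start y=7.570, vy=21.670 → t=4.659, apex=31.049, x_land=41.278, impact vy=-24.920
  bounce: vy ← 0.68·24.920 = 16.945
Arc 2: start y=0.000, vy=16.945 → t=3.389, apex=14.357, x_land=71.306, impact vy=-16.945
  bounce: vy ← 0.68·16.945 = 11.523
Arc 3: start y=0.000, vy=11.523 → t=2.305, apex=6.639, x_land=91.724, impact vy=-11.523
  bounce: vy ← 0.68·11.523 = 7.836
Arc 4: start y=0.000, vy=7.836 → t=1.567, apex=3.070, x_land=105.609, impact vy=-7.836
  bounce: vy ← 0.68·7.836 = 5.328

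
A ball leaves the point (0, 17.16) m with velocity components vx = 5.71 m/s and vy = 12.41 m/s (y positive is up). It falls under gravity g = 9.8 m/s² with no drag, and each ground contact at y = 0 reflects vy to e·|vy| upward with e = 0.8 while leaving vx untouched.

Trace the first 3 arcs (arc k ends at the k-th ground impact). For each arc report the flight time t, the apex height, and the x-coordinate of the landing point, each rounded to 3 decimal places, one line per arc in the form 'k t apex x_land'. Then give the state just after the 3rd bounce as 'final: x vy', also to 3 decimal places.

1 3.526 25.018 20.133
2 3.615 16.011 40.776
3 2.892 10.247 57.291
final: 57.291 11.338

Arc 1: start y=17.160, vy=12.410 → t=3.526, apex=25.018, x_land=20.133, impact vy=-22.144
  bounce: vy ← 0.8·22.144 = 17.715
Arc 2: start y=0.000, vy=17.715 → t=3.615, apex=16.011, x_land=40.776, impact vy=-17.715
  bounce: vy ← 0.8·17.715 = 14.172
Arc 3: start y=0.000, vy=14.172 → t=2.892, apex=10.247, x_land=57.291, impact vy=-14.172
  bounce: vy ← 0.8·14.172 = 11.338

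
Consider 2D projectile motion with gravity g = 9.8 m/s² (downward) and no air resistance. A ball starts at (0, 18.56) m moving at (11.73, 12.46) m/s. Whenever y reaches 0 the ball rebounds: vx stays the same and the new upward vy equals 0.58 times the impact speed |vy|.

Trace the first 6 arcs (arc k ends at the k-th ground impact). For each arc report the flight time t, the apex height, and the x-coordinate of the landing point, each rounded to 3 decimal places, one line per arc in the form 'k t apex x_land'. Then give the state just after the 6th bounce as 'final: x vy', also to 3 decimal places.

Arc 1: start y=18.560, vy=12.460 → t=3.596, apex=26.481, x_land=42.183, impact vy=-22.782
  bounce: vy ← 0.58·22.782 = 13.214
Arc 2: start y=0.000, vy=13.214 → t=2.697, apex=8.908, x_land=73.815, impact vy=-13.214
  bounce: vy ← 0.58·13.214 = 7.664
Arc 3: start y=0.000, vy=7.664 → t=1.564, apex=2.997, x_land=92.161, impact vy=-7.664
  bounce: vy ← 0.58·7.664 = 4.445
Arc 4: start y=0.000, vy=4.445 → t=0.907, apex=1.008, x_land=102.802, impact vy=-4.445
  bounce: vy ← 0.58·4.445 = 2.578
Arc 5: start y=0.000, vy=2.578 → t=0.526, apex=0.339, x_land=108.974, impact vy=-2.578
  bounce: vy ← 0.58·2.578 = 1.495
Arc 6: start y=0.000, vy=1.495 → t=0.305, apex=0.114, x_land=112.553, impact vy=-1.495
  bounce: vy ← 0.58·1.495 = 0.867

1 3.596 26.481 42.183
2 2.697 8.908 73.815
3 1.564 2.997 92.161
4 0.907 1.008 102.802
5 0.526 0.339 108.974
6 0.305 0.114 112.553
final: 112.553 0.867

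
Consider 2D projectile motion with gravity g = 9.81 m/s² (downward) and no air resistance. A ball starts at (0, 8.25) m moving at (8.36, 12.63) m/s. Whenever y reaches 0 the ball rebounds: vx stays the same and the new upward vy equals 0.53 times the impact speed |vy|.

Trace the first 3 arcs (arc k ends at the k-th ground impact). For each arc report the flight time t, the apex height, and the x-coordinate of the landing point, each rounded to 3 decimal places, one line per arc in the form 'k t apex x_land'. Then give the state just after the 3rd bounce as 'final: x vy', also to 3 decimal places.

1 3.115 16.380 26.041
2 1.937 4.601 42.235
3 1.027 1.292 50.817
final: 50.817 2.669

Arc 1: start y=8.250, vy=12.630 → t=3.115, apex=16.380, x_land=26.041, impact vy=-17.927
  bounce: vy ← 0.53·17.927 = 9.501
Arc 2: start y=0.000, vy=9.501 → t=1.937, apex=4.601, x_land=42.235, impact vy=-9.501
  bounce: vy ← 0.53·9.501 = 5.036
Arc 3: start y=0.000, vy=5.036 → t=1.027, apex=1.292, x_land=50.817, impact vy=-5.036
  bounce: vy ← 0.53·5.036 = 2.669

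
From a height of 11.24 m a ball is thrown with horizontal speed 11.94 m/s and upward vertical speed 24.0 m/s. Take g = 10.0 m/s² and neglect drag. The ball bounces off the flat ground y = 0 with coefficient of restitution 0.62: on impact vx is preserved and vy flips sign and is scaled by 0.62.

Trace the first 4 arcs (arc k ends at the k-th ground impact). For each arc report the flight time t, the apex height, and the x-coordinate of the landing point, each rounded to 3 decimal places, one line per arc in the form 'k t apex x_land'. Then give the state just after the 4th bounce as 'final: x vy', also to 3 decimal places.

1 5.230 40.040 62.444
2 3.509 15.391 104.342
3 2.176 5.916 130.318
4 1.349 2.274 146.424
final: 146.424 4.181

Arc 1: start y=11.240, vy=24.000 → t=5.230, apex=40.040, x_land=62.444, impact vy=-28.298
  bounce: vy ← 0.62·28.298 = 17.545
Arc 2: start y=0.000, vy=17.545 → t=3.509, apex=15.391, x_land=104.342, impact vy=-17.545
  bounce: vy ← 0.62·17.545 = 10.878
Arc 3: start y=0.000, vy=10.878 → t=2.176, apex=5.916, x_land=130.318, impact vy=-10.878
  bounce: vy ← 0.62·10.878 = 6.744
Arc 4: start y=0.000, vy=6.744 → t=1.349, apex=2.274, x_land=146.424, impact vy=-6.744
  bounce: vy ← 0.62·6.744 = 4.181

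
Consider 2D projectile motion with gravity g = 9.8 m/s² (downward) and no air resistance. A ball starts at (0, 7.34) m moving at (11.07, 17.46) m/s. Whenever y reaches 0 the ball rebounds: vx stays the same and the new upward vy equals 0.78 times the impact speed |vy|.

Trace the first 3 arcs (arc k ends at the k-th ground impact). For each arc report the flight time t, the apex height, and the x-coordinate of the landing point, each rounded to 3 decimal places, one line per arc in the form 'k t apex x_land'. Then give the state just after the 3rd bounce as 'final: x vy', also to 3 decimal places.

Arc 1: start y=7.340, vy=17.460 → t=3.943, apex=22.894, x_land=43.651, impact vy=-21.183
  bounce: vy ← 0.78·21.183 = 16.523
Arc 2: start y=0.000, vy=16.523 → t=3.372, apex=13.928, x_land=80.978, impact vy=-16.523
  bounce: vy ← 0.78·16.523 = 12.888
Arc 3: start y=0.000, vy=12.888 → t=2.630, apex=8.474, x_land=110.094, impact vy=-12.888
  bounce: vy ← 0.78·12.888 = 10.052

1 3.943 22.894 43.651
2 3.372 13.928 80.978
3 2.630 8.474 110.094
final: 110.094 10.052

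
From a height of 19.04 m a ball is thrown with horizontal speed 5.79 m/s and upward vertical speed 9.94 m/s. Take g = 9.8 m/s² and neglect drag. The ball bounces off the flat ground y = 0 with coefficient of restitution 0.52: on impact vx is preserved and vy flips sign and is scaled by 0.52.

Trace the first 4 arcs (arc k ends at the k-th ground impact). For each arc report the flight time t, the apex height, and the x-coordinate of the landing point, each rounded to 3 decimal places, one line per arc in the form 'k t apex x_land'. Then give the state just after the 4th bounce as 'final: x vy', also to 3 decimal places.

1 3.231 24.081 18.708
2 2.306 6.512 32.057
3 1.199 1.761 38.999
4 0.623 0.476 42.609
final: 42.609 1.588

Arc 1: start y=19.040, vy=9.940 → t=3.231, apex=24.081, x_land=18.708, impact vy=-21.725
  bounce: vy ← 0.52·21.725 = 11.297
Arc 2: start y=0.000, vy=11.297 → t=2.306, apex=6.512, x_land=32.057, impact vy=-11.297
  bounce: vy ← 0.52·11.297 = 5.875
Arc 3: start y=0.000, vy=5.875 → t=1.199, apex=1.761, x_land=38.999, impact vy=-5.875
  bounce: vy ← 0.52·5.875 = 3.055
Arc 4: start y=0.000, vy=3.055 → t=0.623, apex=0.476, x_land=42.609, impact vy=-3.055
  bounce: vy ← 0.52·3.055 = 1.588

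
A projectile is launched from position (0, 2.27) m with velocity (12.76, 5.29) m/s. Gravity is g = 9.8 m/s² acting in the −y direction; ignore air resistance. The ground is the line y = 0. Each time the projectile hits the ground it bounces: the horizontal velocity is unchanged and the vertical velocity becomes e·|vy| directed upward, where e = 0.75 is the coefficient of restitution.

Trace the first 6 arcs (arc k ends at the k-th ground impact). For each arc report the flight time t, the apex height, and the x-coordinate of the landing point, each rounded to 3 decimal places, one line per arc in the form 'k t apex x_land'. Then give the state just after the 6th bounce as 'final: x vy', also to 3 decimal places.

1 1.408 3.698 17.972
2 1.303 2.080 34.599
3 0.977 1.170 47.070
4 0.733 0.658 56.422
5 0.550 0.370 63.437
6 0.412 0.208 68.698
final: 68.698 1.515

Arc 1: start y=2.270, vy=5.290 → t=1.408, apex=3.698, x_land=17.972, impact vy=-8.513
  bounce: vy ← 0.75·8.513 = 6.385
Arc 2: start y=0.000, vy=6.385 → t=1.303, apex=2.080, x_land=34.599, impact vy=-6.385
  bounce: vy ← 0.75·6.385 = 4.789
Arc 3: start y=0.000, vy=4.789 → t=0.977, apex=1.170, x_land=47.070, impact vy=-4.789
  bounce: vy ← 0.75·4.789 = 3.592
Arc 4: start y=0.000, vy=3.592 → t=0.733, apex=0.658, x_land=56.422, impact vy=-3.592
  bounce: vy ← 0.75·3.592 = 2.694
Arc 5: start y=0.000, vy=2.694 → t=0.550, apex=0.370, x_land=63.437, impact vy=-2.694
  bounce: vy ← 0.75·2.694 = 2.020
Arc 6: start y=0.000, vy=2.020 → t=0.412, apex=0.208, x_land=68.698, impact vy=-2.020
  bounce: vy ← 0.75·2.020 = 1.515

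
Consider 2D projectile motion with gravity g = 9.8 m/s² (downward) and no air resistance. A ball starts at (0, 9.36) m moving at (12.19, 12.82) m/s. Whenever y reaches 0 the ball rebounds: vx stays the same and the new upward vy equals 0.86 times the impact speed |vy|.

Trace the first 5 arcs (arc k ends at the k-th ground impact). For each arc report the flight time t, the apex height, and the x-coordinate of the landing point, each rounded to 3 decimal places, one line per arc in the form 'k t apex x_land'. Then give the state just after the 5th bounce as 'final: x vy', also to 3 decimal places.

1 3.211 17.745 39.144
2 3.273 13.124 79.045
3 2.815 9.707 113.359
4 2.421 7.179 142.869
5 2.082 5.310 168.248
final: 168.248 8.773

Arc 1: start y=9.360, vy=12.820 → t=3.211, apex=17.745, x_land=39.144, impact vy=-18.650
  bounce: vy ← 0.86·18.650 = 16.039
Arc 2: start y=0.000, vy=16.039 → t=3.273, apex=13.124, x_land=79.045, impact vy=-16.039
  bounce: vy ← 0.86·16.039 = 13.793
Arc 3: start y=0.000, vy=13.793 → t=2.815, apex=9.707, x_land=113.359, impact vy=-13.793
  bounce: vy ← 0.86·13.793 = 11.862
Arc 4: start y=0.000, vy=11.862 → t=2.421, apex=7.179, x_land=142.869, impact vy=-11.862
  bounce: vy ← 0.86·11.862 = 10.201
Arc 5: start y=0.000, vy=10.201 → t=2.082, apex=5.310, x_land=168.248, impact vy=-10.201
  bounce: vy ← 0.86·10.201 = 8.773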